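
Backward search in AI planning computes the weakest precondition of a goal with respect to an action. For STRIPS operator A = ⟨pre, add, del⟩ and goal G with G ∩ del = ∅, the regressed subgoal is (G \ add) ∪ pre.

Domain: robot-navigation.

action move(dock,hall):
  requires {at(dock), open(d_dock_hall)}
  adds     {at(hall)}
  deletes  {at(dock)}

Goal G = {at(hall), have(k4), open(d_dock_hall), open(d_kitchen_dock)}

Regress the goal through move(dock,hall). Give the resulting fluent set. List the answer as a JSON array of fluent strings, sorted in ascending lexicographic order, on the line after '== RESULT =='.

Regress:
  G ∩ del = {}  (empty — regression defined)
  G \ add = {at(hall), have(k4), open(d_dock_hall), open(d_kitchen_dock)} \ {at(hall)} = {have(k4), open(d_dock_hall), open(d_kitchen_dock)}
  ∪ pre   = {have(k4), open(d_dock_hall), open(d_kitchen_dock)} ∪ {at(dock), open(d_dock_hall)}
          = {at(dock), have(k4), open(d_dock_hall), open(d_kitchen_dock)}

== RESULT ==
["at(dock)", "have(k4)", "open(d_dock_hall)", "open(d_kitchen_dock)"]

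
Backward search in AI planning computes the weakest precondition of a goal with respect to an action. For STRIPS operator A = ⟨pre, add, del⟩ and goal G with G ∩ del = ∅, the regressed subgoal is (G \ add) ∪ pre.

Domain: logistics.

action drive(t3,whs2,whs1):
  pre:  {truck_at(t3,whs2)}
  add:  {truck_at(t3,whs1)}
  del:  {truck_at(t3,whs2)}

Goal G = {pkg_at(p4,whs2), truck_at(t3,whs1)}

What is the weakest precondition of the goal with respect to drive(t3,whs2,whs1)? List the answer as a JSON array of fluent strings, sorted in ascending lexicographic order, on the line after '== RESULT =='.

Regress:
  G ∩ del = {}  (empty — regression defined)
  G \ add = {pkg_at(p4,whs2), truck_at(t3,whs1)} \ {truck_at(t3,whs1)} = {pkg_at(p4,whs2)}
  ∪ pre   = {pkg_at(p4,whs2)} ∪ {truck_at(t3,whs2)}
          = {pkg_at(p4,whs2), truck_at(t3,whs2)}

== RESULT ==
["pkg_at(p4,whs2)", "truck_at(t3,whs2)"]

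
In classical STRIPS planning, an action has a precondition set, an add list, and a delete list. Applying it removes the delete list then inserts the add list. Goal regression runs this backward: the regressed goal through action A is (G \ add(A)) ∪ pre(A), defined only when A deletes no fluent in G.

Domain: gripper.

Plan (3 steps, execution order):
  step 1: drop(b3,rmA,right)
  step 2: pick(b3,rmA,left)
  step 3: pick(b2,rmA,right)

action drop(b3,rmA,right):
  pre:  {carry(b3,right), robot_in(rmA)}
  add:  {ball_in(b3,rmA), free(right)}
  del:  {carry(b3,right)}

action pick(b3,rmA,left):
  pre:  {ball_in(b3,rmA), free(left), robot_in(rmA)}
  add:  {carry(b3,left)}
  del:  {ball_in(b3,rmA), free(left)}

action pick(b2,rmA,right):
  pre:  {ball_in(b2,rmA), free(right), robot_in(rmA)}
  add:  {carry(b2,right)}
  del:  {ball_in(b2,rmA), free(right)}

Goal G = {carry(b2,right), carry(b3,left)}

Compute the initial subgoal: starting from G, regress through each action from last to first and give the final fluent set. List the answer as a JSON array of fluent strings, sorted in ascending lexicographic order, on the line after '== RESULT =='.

Regress step by step:
  through step 3 (pick(b2,rmA,right)): drop {carry(b2,right)}, keep {carry(b3,left)}, require {ball_in(b2,rmA), free(right), robot_in(rmA)}
    → {ball_in(b2,rmA), carry(b3,left), free(right), robot_in(rmA)}
  through step 2 (pick(b3,rmA,left)): drop {carry(b3,left)}, keep {ball_in(b2,rmA), free(right), robot_in(rmA)}, require {ball_in(b3,rmA), free(left), robot_in(rmA)}
    → {ball_in(b2,rmA), ball_in(b3,rmA), free(left), free(right), robot_in(rmA)}
  through step 1 (drop(b3,rmA,right)): drop {ball_in(b3,rmA), free(right)}, keep {ball_in(b2,rmA), free(left), robot_in(rmA)}, require {carry(b3,right), robot_in(rmA)}
    → {ball_in(b2,rmA), carry(b3,right), free(left), robot_in(rmA)}

== RESULT ==
["ball_in(b2,rmA)", "carry(b3,right)", "free(left)", "robot_in(rmA)"]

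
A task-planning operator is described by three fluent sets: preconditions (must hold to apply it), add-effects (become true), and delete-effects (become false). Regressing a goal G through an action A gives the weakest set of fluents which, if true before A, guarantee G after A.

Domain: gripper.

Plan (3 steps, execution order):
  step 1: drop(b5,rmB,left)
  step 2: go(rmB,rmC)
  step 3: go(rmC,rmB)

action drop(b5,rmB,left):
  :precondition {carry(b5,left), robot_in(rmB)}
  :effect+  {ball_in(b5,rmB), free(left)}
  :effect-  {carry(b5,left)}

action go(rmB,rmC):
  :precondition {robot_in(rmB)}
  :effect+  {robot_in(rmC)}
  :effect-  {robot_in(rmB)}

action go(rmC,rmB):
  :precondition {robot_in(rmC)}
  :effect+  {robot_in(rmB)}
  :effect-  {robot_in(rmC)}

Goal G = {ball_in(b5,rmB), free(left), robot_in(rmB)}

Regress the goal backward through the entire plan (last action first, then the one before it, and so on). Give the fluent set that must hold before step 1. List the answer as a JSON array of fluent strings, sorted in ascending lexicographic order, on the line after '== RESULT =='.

Work backward from the goal:
  through step 3 (go(rmC,rmB)): drop {robot_in(rmB)}, keep {ball_in(b5,rmB), free(left)}, require {robot_in(rmC)}
    → {ball_in(b5,rmB), free(left), robot_in(rmC)}
  through step 2 (go(rmB,rmC)): drop {robot_in(rmC)}, keep {ball_in(b5,rmB), free(left)}, require {robot_in(rmB)}
    → {ball_in(b5,rmB), free(left), robot_in(rmB)}
  through step 1 (drop(b5,rmB,left)): drop {ball_in(b5,rmB), free(left)}, keep {robot_in(rmB)}, require {carry(b5,left), robot_in(rmB)}
    → {carry(b5,left), robot_in(rmB)}

== RESULT ==
["carry(b5,left)", "robot_in(rmB)"]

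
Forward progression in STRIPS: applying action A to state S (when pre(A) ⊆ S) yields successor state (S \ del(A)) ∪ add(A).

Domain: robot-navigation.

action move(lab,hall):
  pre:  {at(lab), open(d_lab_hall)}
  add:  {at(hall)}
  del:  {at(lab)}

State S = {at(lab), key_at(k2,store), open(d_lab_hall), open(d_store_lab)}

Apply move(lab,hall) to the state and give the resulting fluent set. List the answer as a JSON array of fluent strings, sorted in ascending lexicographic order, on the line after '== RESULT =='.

Compute (S \ del) ∪ add:
  pre ⊆ S: {at(lab), open(d_lab_hall)} ⊆ S  — applicable
  S \ del = {key_at(k2,store), open(d_lab_hall), open(d_store_lab)}
  ∪ add   = {at(hall), key_at(k2,store), open(d_lab_hall), open(d_store_lab)}

== RESULT ==
["at(hall)", "key_at(k2,store)", "open(d_lab_hall)", "open(d_store_lab)"]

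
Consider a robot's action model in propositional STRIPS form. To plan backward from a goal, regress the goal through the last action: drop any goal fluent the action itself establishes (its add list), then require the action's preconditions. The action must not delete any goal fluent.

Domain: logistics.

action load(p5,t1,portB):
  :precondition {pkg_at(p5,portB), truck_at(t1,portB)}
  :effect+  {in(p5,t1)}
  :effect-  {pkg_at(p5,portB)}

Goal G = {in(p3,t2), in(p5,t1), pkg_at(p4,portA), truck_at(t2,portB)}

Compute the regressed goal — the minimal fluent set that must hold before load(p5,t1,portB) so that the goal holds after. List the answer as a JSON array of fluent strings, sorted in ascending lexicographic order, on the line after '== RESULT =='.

Compute (G \ add) ∪ pre:
  G ∩ del = {}  (empty — regression defined)
  G \ add = {in(p3,t2), in(p5,t1), pkg_at(p4,portA), truck_at(t2,portB)} \ {in(p5,t1)} = {in(p3,t2), pkg_at(p4,portA), truck_at(t2,portB)}
  ∪ pre   = {in(p3,t2), pkg_at(p4,portA), truck_at(t2,portB)} ∪ {pkg_at(p5,portB), truck_at(t1,portB)}
          = {in(p3,t2), pkg_at(p4,portA), pkg_at(p5,portB), truck_at(t1,portB), truck_at(t2,portB)}

== RESULT ==
["in(p3,t2)", "pkg_at(p4,portA)", "pkg_at(p5,portB)", "truck_at(t1,portB)", "truck_at(t2,portB)"]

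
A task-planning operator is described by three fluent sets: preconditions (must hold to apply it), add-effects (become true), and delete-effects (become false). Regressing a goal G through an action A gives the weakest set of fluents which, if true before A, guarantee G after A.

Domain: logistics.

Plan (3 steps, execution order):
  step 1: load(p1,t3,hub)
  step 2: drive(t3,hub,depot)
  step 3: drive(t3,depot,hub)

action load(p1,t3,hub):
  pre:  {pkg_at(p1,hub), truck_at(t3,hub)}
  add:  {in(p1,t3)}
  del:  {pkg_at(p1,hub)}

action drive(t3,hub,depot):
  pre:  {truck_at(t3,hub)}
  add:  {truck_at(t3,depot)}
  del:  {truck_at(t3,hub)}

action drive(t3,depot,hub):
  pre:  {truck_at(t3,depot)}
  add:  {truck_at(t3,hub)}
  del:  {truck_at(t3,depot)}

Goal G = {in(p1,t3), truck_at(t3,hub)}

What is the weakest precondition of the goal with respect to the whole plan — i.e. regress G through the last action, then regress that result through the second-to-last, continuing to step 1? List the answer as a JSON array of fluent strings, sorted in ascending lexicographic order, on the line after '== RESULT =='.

Regress step by step:
  through step 3 (drive(t3,depot,hub)): drop {truck_at(t3,hub)}, keep {in(p1,t3)}, require {truck_at(t3,depot)}
    → {in(p1,t3), truck_at(t3,depot)}
  through step 2 (drive(t3,hub,depot)): drop {truck_at(t3,depot)}, keep {in(p1,t3)}, require {truck_at(t3,hub)}
    → {in(p1,t3), truck_at(t3,hub)}
  through step 1 (load(p1,t3,hub)): drop {in(p1,t3)}, keep {truck_at(t3,hub)}, require {pkg_at(p1,hub), truck_at(t3,hub)}
    → {pkg_at(p1,hub), truck_at(t3,hub)}

== RESULT ==
["pkg_at(p1,hub)", "truck_at(t3,hub)"]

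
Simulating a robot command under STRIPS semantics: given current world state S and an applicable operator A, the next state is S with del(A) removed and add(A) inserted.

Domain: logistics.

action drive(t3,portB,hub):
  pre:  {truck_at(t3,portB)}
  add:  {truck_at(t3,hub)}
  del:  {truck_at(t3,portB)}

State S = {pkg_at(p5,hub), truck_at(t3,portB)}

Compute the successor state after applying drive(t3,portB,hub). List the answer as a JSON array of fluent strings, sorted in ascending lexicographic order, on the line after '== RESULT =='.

Compute (S \ del) ∪ add:
  pre ⊆ S: {truck_at(t3,portB)} ⊆ S  — applicable
  S \ del = {pkg_at(p5,hub)}
  ∪ add   = {pkg_at(p5,hub), truck_at(t3,hub)}

== RESULT ==
["pkg_at(p5,hub)", "truck_at(t3,hub)"]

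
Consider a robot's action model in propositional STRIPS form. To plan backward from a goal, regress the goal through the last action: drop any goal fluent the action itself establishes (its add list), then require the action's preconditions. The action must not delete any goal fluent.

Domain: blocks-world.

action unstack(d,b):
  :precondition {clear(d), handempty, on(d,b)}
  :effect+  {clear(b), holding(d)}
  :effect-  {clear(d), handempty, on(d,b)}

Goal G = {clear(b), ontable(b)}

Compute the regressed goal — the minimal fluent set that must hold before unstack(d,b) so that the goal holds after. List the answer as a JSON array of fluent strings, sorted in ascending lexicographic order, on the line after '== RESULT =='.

Compute (G \ add) ∪ pre:
  G ∩ del = {}  (empty — regression defined)
  G \ add = {clear(b), ontable(b)} \ {clear(b), holding(d)} = {ontable(b)}
  ∪ pre   = {ontable(b)} ∪ {clear(d), handempty, on(d,b)}
          = {clear(d), handempty, on(d,b), ontable(b)}

== RESULT ==
["clear(d)", "handempty", "on(d,b)", "ontable(b)"]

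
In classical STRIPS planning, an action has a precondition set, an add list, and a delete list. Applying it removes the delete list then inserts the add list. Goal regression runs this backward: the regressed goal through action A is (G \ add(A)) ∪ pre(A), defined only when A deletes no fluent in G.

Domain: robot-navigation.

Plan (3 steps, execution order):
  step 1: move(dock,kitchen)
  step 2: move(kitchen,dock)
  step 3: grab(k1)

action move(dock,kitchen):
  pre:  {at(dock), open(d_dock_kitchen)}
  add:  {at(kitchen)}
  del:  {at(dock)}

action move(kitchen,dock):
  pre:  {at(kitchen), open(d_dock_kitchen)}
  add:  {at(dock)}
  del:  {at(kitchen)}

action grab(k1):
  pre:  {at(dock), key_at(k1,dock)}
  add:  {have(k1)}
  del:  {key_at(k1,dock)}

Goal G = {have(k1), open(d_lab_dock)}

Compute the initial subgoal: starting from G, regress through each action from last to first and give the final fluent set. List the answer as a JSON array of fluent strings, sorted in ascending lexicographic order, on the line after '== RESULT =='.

Work backward from the goal:
  through step 3 (grab(k1)): drop {have(k1)}, keep {open(d_lab_dock)}, require {at(dock), key_at(k1,dock)}
    → {at(dock), key_at(k1,dock), open(d_lab_dock)}
  through step 2 (move(kitchen,dock)): drop {at(dock)}, keep {key_at(k1,dock), open(d_lab_dock)}, require {at(kitchen), open(d_dock_kitchen)}
    → {at(kitchen), key_at(k1,dock), open(d_dock_kitchen), open(d_lab_dock)}
  through step 1 (move(dock,kitchen)): drop {at(kitchen)}, keep {key_at(k1,dock), open(d_dock_kitchen), open(d_lab_dock)}, require {at(dock), open(d_dock_kitchen)}
    → {at(dock), key_at(k1,dock), open(d_dock_kitchen), open(d_lab_dock)}

== RESULT ==
["at(dock)", "key_at(k1,dock)", "open(d_dock_kitchen)", "open(d_lab_dock)"]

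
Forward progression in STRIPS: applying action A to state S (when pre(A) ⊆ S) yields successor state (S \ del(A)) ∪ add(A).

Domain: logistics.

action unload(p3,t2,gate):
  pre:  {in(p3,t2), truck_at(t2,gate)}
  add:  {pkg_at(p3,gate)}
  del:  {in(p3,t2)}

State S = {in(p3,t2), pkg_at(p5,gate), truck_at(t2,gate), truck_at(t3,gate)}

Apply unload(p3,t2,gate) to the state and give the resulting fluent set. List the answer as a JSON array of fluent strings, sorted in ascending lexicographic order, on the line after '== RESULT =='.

Compute (S \ del) ∪ add:
  pre ⊆ S: {in(p3,t2), truck_at(t2,gate)} ⊆ S  — applicable
  S \ del = {pkg_at(p5,gate), truck_at(t2,gate), truck_at(t3,gate)}
  ∪ add   = {pkg_at(p3,gate), pkg_at(p5,gate), truck_at(t2,gate), truck_at(t3,gate)}

== RESULT ==
["pkg_at(p3,gate)", "pkg_at(p5,gate)", "truck_at(t2,gate)", "truck_at(t3,gate)"]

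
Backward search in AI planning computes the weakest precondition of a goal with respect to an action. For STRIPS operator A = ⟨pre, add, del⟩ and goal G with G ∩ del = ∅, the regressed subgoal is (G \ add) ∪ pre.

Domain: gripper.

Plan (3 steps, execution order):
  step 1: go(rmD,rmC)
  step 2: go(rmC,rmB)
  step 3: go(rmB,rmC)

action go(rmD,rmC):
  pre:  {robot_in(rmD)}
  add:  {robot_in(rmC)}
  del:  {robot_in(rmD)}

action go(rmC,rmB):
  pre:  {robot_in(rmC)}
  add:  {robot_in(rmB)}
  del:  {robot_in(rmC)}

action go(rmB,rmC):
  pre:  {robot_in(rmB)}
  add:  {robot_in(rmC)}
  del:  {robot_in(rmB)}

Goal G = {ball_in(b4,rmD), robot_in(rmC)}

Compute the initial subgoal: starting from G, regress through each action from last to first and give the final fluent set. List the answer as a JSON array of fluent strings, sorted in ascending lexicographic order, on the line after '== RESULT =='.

Work backward from the goal:
  through step 3 (go(rmB,rmC)): drop {robot_in(rmC)}, keep {ball_in(b4,rmD)}, require {robot_in(rmB)}
    → {ball_in(b4,rmD), robot_in(rmB)}
  through step 2 (go(rmC,rmB)): drop {robot_in(rmB)}, keep {ball_in(b4,rmD)}, require {robot_in(rmC)}
    → {ball_in(b4,rmD), robot_in(rmC)}
  through step 1 (go(rmD,rmC)): drop {robot_in(rmC)}, keep {ball_in(b4,rmD)}, require {robot_in(rmD)}
    → {ball_in(b4,rmD), robot_in(rmD)}

== RESULT ==
["ball_in(b4,rmD)", "robot_in(rmD)"]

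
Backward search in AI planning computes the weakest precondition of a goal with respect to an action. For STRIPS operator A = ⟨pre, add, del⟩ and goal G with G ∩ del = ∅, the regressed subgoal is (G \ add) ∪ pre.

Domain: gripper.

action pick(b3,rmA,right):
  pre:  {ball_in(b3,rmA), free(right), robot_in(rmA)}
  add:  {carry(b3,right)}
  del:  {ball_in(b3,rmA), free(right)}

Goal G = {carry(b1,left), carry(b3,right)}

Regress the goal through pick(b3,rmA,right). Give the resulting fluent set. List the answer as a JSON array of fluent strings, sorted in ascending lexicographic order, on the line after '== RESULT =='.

Regress:
  G ∩ del = {}  (empty — regression defined)
  G \ add = {carry(b1,left), carry(b3,right)} \ {carry(b3,right)} = {carry(b1,left)}
  ∪ pre   = {carry(b1,left)} ∪ {ball_in(b3,rmA), free(right), robot_in(rmA)}
          = {ball_in(b3,rmA), carry(b1,left), free(right), robot_in(rmA)}

== RESULT ==
["ball_in(b3,rmA)", "carry(b1,left)", "free(right)", "robot_in(rmA)"]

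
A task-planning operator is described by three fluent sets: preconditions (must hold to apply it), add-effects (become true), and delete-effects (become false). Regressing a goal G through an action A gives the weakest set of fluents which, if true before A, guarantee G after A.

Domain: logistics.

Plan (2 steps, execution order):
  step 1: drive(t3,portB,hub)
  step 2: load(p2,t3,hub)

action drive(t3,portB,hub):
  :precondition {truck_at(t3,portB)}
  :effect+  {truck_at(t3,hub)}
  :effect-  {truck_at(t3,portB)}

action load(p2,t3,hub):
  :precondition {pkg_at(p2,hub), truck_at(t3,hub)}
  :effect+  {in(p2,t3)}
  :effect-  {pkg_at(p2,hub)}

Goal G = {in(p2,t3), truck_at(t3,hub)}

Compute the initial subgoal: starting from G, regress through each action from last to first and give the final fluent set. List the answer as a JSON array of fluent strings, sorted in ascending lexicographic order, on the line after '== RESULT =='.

Work backward from the goal:
  through step 2 (load(p2,t3,hub)): drop {in(p2,t3)}, keep {truck_at(t3,hub)}, require {pkg_at(p2,hub), truck_at(t3,hub)}
    → {pkg_at(p2,hub), truck_at(t3,hub)}
  through step 1 (drive(t3,portB,hub)): drop {truck_at(t3,hub)}, keep {pkg_at(p2,hub)}, require {truck_at(t3,portB)}
    → {pkg_at(p2,hub), truck_at(t3,portB)}

== RESULT ==
["pkg_at(p2,hub)", "truck_at(t3,portB)"]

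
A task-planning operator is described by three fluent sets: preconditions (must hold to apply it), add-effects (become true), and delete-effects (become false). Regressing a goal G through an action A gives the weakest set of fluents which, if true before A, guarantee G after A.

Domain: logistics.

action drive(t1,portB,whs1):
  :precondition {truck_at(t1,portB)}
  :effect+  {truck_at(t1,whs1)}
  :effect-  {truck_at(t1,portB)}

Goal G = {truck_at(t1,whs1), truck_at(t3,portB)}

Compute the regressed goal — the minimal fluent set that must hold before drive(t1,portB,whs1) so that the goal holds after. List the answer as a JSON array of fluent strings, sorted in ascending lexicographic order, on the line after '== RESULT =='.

Compute (G \ add) ∪ pre:
  G ∩ del = {}  (empty — regression defined)
  G \ add = {truck_at(t1,whs1), truck_at(t3,portB)} \ {truck_at(t1,whs1)} = {truck_at(t3,portB)}
  ∪ pre   = {truck_at(t3,portB)} ∪ {truck_at(t1,portB)}
          = {truck_at(t1,portB), truck_at(t3,portB)}

== RESULT ==
["truck_at(t1,portB)", "truck_at(t3,portB)"]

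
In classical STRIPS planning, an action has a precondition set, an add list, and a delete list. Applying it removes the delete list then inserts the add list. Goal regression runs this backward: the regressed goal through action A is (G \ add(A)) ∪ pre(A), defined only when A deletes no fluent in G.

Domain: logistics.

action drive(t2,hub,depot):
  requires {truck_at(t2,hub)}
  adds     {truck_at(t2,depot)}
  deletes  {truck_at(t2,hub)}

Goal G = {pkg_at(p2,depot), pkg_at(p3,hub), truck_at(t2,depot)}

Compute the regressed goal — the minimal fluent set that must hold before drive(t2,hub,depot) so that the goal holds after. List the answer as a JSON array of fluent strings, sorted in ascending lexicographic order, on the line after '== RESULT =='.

Regress:
  G ∩ del = {}  (empty — regression defined)
  G \ add = {pkg_at(p2,depot), pkg_at(p3,hub), truck_at(t2,depot)} \ {truck_at(t2,depot)} = {pkg_at(p2,depot), pkg_at(p3,hub)}
  ∪ pre   = {pkg_at(p2,depot), pkg_at(p3,hub)} ∪ {truck_at(t2,hub)}
          = {pkg_at(p2,depot), pkg_at(p3,hub), truck_at(t2,hub)}

== RESULT ==
["pkg_at(p2,depot)", "pkg_at(p3,hub)", "truck_at(t2,hub)"]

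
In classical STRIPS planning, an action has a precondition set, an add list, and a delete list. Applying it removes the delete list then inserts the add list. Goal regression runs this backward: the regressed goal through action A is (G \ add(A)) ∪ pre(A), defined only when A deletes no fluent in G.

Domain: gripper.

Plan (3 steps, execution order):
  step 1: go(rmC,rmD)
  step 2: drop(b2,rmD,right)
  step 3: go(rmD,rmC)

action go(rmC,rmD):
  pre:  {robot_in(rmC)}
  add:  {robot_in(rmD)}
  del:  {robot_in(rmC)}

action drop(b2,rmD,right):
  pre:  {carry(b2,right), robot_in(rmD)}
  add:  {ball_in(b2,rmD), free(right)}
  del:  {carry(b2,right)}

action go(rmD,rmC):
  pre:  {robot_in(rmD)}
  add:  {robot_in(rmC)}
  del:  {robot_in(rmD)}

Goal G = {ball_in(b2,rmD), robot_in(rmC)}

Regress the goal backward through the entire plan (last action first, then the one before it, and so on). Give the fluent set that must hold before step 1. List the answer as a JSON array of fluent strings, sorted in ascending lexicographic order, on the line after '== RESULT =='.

Work backward from the goal:
  through step 3 (go(rmD,rmC)): drop {robot_in(rmC)}, keep {ball_in(b2,rmD)}, require {robot_in(rmD)}
    → {ball_in(b2,rmD), robot_in(rmD)}
  through step 2 (drop(b2,rmD,right)): drop {ball_in(b2,rmD)}, keep {robot_in(rmD)}, require {carry(b2,right), robot_in(rmD)}
    → {carry(b2,right), robot_in(rmD)}
  through step 1 (go(rmC,rmD)): drop {robot_in(rmD)}, keep {carry(b2,right)}, require {robot_in(rmC)}
    → {carry(b2,right), robot_in(rmC)}

== RESULT ==
["carry(b2,right)", "robot_in(rmC)"]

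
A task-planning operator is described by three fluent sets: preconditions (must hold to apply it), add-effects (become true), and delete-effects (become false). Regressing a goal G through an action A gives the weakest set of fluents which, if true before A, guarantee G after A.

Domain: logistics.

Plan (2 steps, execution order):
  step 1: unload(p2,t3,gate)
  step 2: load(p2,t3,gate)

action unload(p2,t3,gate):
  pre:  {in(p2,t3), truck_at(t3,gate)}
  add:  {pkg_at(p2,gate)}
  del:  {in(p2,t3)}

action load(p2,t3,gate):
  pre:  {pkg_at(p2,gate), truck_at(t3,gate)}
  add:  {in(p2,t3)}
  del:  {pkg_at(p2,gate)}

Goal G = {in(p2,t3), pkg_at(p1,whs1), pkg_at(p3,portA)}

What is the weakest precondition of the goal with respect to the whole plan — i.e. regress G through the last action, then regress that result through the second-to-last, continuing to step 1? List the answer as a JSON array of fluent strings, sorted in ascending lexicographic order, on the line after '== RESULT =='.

Work backward from the goal:
  through step 2 (load(p2,t3,gate)): drop {in(p2,t3)}, keep {pkg_at(p1,whs1), pkg_at(p3,portA)}, require {pkg_at(p2,gate), truck_at(t3,gate)}
    → {pkg_at(p1,whs1), pkg_at(p2,gate), pkg_at(p3,portA), truck_at(t3,gate)}
  through step 1 (unload(p2,t3,gate)): drop {pkg_at(p2,gate)}, keep {pkg_at(p1,whs1), pkg_at(p3,portA), truck_at(t3,gate)}, require {in(p2,t3), truck_at(t3,gate)}
    → {in(p2,t3), pkg_at(p1,whs1), pkg_at(p3,portA), truck_at(t3,gate)}

== RESULT ==
["in(p2,t3)", "pkg_at(p1,whs1)", "pkg_at(p3,portA)", "truck_at(t3,gate)"]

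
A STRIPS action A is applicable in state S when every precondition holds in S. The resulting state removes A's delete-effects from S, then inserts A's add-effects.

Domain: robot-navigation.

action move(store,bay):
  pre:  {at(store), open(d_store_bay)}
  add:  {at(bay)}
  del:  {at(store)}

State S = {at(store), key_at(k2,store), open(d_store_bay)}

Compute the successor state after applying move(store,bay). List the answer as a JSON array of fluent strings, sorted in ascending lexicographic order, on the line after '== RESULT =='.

Compute (S \ del) ∪ add:
  pre ⊆ S: {at(store), open(d_store_bay)} ⊆ S  — applicable
  S \ del = {key_at(k2,store), open(d_store_bay)}
  ∪ add   = {at(bay), key_at(k2,store), open(d_store_bay)}

== RESULT ==
["at(bay)", "key_at(k2,store)", "open(d_store_bay)"]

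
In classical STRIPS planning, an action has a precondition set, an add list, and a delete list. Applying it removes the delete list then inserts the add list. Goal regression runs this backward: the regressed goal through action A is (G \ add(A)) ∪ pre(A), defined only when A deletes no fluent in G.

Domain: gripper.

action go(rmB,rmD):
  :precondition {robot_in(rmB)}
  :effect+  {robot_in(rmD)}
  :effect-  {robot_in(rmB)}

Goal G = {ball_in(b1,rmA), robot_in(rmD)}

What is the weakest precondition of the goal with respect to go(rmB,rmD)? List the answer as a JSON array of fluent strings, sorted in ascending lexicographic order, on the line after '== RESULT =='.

Compute (G \ add) ∪ pre:
  G ∩ del = {}  (empty — regression defined)
  G \ add = {ball_in(b1,rmA), robot_in(rmD)} \ {robot_in(rmD)} = {ball_in(b1,rmA)}
  ∪ pre   = {ball_in(b1,rmA)} ∪ {robot_in(rmB)}
          = {ball_in(b1,rmA), robot_in(rmB)}

== RESULT ==
["ball_in(b1,rmA)", "robot_in(rmB)"]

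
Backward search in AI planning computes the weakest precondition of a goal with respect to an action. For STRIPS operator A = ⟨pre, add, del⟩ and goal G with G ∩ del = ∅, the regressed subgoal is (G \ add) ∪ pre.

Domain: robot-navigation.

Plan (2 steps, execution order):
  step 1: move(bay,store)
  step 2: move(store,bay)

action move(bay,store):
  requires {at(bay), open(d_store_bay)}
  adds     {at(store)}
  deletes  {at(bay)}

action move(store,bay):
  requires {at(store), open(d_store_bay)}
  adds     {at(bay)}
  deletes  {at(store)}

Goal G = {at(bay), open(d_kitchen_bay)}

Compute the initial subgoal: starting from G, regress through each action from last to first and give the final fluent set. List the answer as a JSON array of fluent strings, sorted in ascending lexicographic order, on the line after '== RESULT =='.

Regress step by step:
  through step 2 (move(store,bay)): drop {at(bay)}, keep {open(d_kitchen_bay)}, require {at(store), open(d_store_bay)}
    → {at(store), open(d_kitchen_bay), open(d_store_bay)}
  through step 1 (move(bay,store)): drop {at(store)}, keep {open(d_kitchen_bay), open(d_store_bay)}, require {at(bay), open(d_store_bay)}
    → {at(bay), open(d_kitchen_bay), open(d_store_bay)}

== RESULT ==
["at(bay)", "open(d_kitchen_bay)", "open(d_store_bay)"]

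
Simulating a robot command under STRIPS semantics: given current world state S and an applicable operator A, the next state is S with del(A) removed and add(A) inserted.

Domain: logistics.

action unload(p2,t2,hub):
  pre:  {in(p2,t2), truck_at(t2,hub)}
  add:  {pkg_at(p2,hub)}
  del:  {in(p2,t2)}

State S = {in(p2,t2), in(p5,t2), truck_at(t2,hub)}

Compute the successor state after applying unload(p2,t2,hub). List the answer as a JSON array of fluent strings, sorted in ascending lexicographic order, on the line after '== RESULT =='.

Compute (S \ del) ∪ add:
  pre ⊆ S: {in(p2,t2), truck_at(t2,hub)} ⊆ S  — applicable
  S \ del = {in(p5,t2), truck_at(t2,hub)}
  ∪ add   = {in(p5,t2), pkg_at(p2,hub), truck_at(t2,hub)}

== RESULT ==
["in(p5,t2)", "pkg_at(p2,hub)", "truck_at(t2,hub)"]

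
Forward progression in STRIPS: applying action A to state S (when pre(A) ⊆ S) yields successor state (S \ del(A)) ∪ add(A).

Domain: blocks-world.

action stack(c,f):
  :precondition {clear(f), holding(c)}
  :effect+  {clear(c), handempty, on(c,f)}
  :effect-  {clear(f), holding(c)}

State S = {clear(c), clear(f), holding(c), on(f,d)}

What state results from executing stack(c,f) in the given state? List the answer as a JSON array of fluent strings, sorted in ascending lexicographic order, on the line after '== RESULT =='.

Progress:
  pre ⊆ S: {clear(f), holding(c)} ⊆ S  — applicable
  S \ del = {clear(c), on(f,d)}
  ∪ add   = {clear(c), handempty, on(c,f), on(f,d)}

== RESULT ==
["clear(c)", "handempty", "on(c,f)", "on(f,d)"]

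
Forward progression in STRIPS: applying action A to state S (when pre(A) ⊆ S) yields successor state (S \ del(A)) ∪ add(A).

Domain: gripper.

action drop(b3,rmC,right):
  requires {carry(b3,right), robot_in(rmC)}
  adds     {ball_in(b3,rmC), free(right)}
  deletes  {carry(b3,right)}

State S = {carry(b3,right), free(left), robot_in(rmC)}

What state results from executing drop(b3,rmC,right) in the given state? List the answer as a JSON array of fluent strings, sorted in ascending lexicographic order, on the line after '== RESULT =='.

Progress:
  pre ⊆ S: {carry(b3,right), robot_in(rmC)} ⊆ S  — applicable
  S \ del = {free(left), robot_in(rmC)}
  ∪ add   = {ball_in(b3,rmC), free(left), free(right), robot_in(rmC)}

== RESULT ==
["ball_in(b3,rmC)", "free(left)", "free(right)", "robot_in(rmC)"]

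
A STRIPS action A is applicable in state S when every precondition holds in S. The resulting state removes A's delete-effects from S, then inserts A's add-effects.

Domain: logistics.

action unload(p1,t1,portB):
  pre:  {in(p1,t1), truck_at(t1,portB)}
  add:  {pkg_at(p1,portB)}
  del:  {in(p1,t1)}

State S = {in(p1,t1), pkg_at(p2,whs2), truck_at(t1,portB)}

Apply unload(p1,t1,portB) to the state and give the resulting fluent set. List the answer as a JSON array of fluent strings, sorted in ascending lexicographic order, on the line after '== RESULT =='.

Progress:
  pre ⊆ S: {in(p1,t1), truck_at(t1,portB)} ⊆ S  — applicable
  S \ del = {pkg_at(p2,whs2), truck_at(t1,portB)}
  ∪ add   = {pkg_at(p1,portB), pkg_at(p2,whs2), truck_at(t1,portB)}

== RESULT ==
["pkg_at(p1,portB)", "pkg_at(p2,whs2)", "truck_at(t1,portB)"]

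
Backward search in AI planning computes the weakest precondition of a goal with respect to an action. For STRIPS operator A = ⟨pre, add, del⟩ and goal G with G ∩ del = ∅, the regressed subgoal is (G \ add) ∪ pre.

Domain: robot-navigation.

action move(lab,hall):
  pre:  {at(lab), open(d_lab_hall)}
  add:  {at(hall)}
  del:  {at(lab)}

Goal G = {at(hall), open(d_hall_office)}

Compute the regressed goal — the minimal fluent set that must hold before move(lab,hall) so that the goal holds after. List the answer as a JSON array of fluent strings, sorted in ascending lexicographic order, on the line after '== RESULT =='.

Compute (G \ add) ∪ pre:
  G ∩ del = {}  (empty — regression defined)
  G \ add = {at(hall), open(d_hall_office)} \ {at(hall)} = {open(d_hall_office)}
  ∪ pre   = {open(d_hall_office)} ∪ {at(lab), open(d_lab_hall)}
          = {at(lab), open(d_hall_office), open(d_lab_hall)}

== RESULT ==
["at(lab)", "open(d_hall_office)", "open(d_lab_hall)"]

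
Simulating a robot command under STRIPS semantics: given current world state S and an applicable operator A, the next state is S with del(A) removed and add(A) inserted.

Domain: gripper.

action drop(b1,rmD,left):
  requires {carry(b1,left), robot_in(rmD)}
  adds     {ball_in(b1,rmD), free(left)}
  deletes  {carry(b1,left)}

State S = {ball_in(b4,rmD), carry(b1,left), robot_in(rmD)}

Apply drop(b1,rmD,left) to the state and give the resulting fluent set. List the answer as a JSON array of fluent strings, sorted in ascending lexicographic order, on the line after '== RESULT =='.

Progress:
  pre ⊆ S: {carry(b1,left), robot_in(rmD)} ⊆ S  — applicable
  S \ del = {ball_in(b4,rmD), robot_in(rmD)}
  ∪ add   = {ball_in(b1,rmD), ball_in(b4,rmD), free(left), robot_in(rmD)}

== RESULT ==
["ball_in(b1,rmD)", "ball_in(b4,rmD)", "free(left)", "robot_in(rmD)"]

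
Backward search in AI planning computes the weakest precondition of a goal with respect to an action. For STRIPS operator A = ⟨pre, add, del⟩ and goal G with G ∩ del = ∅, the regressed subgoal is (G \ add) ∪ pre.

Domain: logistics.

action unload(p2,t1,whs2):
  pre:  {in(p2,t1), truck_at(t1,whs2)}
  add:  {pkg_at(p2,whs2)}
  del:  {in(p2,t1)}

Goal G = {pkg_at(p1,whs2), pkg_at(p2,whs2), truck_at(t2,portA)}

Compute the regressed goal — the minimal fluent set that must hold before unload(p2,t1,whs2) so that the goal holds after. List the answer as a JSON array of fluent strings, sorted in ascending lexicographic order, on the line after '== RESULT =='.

Regress:
  G ∩ del = {}  (empty — regression defined)
  G \ add = {pkg_at(p1,whs2), pkg_at(p2,whs2), truck_at(t2,portA)} \ {pkg_at(p2,whs2)} = {pkg_at(p1,whs2), truck_at(t2,portA)}
  ∪ pre   = {pkg_at(p1,whs2), truck_at(t2,portA)} ∪ {in(p2,t1), truck_at(t1,whs2)}
          = {in(p2,t1), pkg_at(p1,whs2), truck_at(t1,whs2), truck_at(t2,portA)}

== RESULT ==
["in(p2,t1)", "pkg_at(p1,whs2)", "truck_at(t1,whs2)", "truck_at(t2,portA)"]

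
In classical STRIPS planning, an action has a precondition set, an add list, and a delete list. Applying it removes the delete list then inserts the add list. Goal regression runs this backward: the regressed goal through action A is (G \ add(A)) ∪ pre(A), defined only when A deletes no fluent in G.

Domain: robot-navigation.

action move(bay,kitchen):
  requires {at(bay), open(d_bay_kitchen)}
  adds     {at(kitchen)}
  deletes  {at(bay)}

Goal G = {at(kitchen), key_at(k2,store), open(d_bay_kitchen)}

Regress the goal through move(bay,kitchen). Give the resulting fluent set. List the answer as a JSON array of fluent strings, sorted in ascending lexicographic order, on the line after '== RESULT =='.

Regress:
  G ∩ del = {}  (empty — regression defined)
  G \ add = {at(kitchen), key_at(k2,store), open(d_bay_kitchen)} \ {at(kitchen)} = {key_at(k2,store), open(d_bay_kitchen)}
  ∪ pre   = {key_at(k2,store), open(d_bay_kitchen)} ∪ {at(bay), open(d_bay_kitchen)}
          = {at(bay), key_at(k2,store), open(d_bay_kitchen)}

== RESULT ==
["at(bay)", "key_at(k2,store)", "open(d_bay_kitchen)"]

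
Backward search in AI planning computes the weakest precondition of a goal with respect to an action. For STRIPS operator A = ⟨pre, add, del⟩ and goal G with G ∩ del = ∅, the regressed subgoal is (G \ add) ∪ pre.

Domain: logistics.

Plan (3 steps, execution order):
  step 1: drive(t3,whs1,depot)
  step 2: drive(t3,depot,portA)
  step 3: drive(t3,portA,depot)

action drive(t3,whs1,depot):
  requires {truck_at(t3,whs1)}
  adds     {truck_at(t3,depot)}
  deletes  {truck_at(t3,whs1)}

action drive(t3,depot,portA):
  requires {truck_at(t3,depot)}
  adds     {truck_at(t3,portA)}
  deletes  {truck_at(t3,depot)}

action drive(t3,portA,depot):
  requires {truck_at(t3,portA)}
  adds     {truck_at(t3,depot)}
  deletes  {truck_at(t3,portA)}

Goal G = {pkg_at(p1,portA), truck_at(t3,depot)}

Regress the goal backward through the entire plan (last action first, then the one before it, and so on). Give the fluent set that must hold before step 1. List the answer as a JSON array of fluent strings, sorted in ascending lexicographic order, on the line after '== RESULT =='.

Regress step by step:
  through step 3 (drive(t3,portA,depot)): drop {truck_at(t3,depot)}, keep {pkg_at(p1,portA)}, require {truck_at(t3,portA)}
    → {pkg_at(p1,portA), truck_at(t3,portA)}
  through step 2 (drive(t3,depot,portA)): drop {truck_at(t3,portA)}, keep {pkg_at(p1,portA)}, require {truck_at(t3,depot)}
    → {pkg_at(p1,portA), truck_at(t3,depot)}
  through step 1 (drive(t3,whs1,depot)): drop {truck_at(t3,depot)}, keep {pkg_at(p1,portA)}, require {truck_at(t3,whs1)}
    → {pkg_at(p1,portA), truck_at(t3,whs1)}

== RESULT ==
["pkg_at(p1,portA)", "truck_at(t3,whs1)"]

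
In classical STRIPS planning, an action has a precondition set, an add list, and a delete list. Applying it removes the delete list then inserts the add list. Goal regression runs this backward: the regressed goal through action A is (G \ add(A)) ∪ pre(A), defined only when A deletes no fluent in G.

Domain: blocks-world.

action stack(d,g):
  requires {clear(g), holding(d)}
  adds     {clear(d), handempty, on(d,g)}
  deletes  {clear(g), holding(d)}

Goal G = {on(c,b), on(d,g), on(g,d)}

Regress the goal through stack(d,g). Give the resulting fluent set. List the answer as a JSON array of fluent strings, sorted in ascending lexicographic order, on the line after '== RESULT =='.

Regress:
  G ∩ del = {}  (empty — regression defined)
  G \ add = {on(c,b), on(d,g), on(g,d)} \ {clear(d), handempty, on(d,g)} = {on(c,b), on(g,d)}
  ∪ pre   = {on(c,b), on(g,d)} ∪ {clear(g), holding(d)}
          = {clear(g), holding(d), on(c,b), on(g,d)}

== RESULT ==
["clear(g)", "holding(d)", "on(c,b)", "on(g,d)"]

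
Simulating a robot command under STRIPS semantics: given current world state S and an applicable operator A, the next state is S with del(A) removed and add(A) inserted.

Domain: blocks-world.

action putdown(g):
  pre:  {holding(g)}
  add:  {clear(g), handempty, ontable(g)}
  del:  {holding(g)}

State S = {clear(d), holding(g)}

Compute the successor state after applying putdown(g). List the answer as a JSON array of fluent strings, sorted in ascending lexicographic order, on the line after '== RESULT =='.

Progress:
  pre ⊆ S: {holding(g)} ⊆ S  — applicable
  S \ del = {clear(d)}
  ∪ add   = {clear(d), clear(g), handempty, ontable(g)}

== RESULT ==
["clear(d)", "clear(g)", "handempty", "ontable(g)"]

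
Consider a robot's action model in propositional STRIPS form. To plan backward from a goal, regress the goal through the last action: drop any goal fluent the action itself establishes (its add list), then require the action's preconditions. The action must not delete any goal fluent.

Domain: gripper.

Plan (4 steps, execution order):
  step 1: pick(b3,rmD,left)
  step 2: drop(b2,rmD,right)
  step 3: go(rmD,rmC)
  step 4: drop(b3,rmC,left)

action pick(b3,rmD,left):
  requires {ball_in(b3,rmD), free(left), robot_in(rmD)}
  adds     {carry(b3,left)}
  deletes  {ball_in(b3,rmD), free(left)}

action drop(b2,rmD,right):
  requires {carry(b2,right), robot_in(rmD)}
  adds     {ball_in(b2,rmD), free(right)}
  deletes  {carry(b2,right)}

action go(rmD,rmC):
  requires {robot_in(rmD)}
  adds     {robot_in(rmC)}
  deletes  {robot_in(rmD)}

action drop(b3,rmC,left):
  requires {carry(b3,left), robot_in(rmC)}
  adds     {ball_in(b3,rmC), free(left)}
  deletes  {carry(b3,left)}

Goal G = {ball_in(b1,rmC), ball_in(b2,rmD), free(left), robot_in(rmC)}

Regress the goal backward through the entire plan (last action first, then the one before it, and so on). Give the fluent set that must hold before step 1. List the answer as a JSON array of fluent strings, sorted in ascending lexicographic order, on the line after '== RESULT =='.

Work backward from the goal:
  through step 4 (drop(b3,rmC,left)): drop {free(left)}, keep {ball_in(b1,rmC), ball_in(b2,rmD), robot_in(rmC)}, require {carry(b3,left), robot_in(rmC)}
    → {ball_in(b1,rmC), ball_in(b2,rmD), carry(b3,left), robot_in(rmC)}
  through step 3 (go(rmD,rmC)): drop {robot_in(rmC)}, keep {ball_in(b1,rmC), ball_in(b2,rmD), carry(b3,left)}, require {robot_in(rmD)}
    → {ball_in(b1,rmC), ball_in(b2,rmD), carry(b3,left), robot_in(rmD)}
  through step 2 (drop(b2,rmD,right)): drop {ball_in(b2,rmD)}, keep {ball_in(b1,rmC), carry(b3,left), robot_in(rmD)}, require {carry(b2,right), robot_in(rmD)}
    → {ball_in(b1,rmC), carry(b2,right), carry(b3,left), robot_in(rmD)}
  through step 1 (pick(b3,rmD,left)): drop {carry(b3,left)}, keep {ball_in(b1,rmC), carry(b2,right), robot_in(rmD)}, require {ball_in(b3,rmD), free(left), robot_in(rmD)}
    → {ball_in(b1,rmC), ball_in(b3,rmD), carry(b2,right), free(left), robot_in(rmD)}

== RESULT ==
["ball_in(b1,rmC)", "ball_in(b3,rmD)", "carry(b2,right)", "free(left)", "robot_in(rmD)"]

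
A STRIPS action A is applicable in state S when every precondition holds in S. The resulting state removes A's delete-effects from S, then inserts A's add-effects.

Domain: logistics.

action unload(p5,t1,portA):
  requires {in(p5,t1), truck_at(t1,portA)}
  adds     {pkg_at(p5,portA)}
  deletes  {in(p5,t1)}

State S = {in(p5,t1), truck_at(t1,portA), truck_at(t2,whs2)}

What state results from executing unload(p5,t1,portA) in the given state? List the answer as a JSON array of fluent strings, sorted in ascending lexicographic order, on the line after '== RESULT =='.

Compute (S \ del) ∪ add:
  pre ⊆ S: {in(p5,t1), truck_at(t1,portA)} ⊆ S  — applicable
  S \ del = {truck_at(t1,portA), truck_at(t2,whs2)}
  ∪ add   = {pkg_at(p5,portA), truck_at(t1,portA), truck_at(t2,whs2)}

== RESULT ==
["pkg_at(p5,portA)", "truck_at(t1,portA)", "truck_at(t2,whs2)"]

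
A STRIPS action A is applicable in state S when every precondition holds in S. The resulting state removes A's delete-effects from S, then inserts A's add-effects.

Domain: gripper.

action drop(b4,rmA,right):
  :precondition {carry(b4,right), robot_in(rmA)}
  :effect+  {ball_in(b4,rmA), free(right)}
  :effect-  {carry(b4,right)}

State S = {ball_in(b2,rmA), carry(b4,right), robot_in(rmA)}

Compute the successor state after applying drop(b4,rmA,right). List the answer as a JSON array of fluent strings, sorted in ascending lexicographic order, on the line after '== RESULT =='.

Compute (S \ del) ∪ add:
  pre ⊆ S: {carry(b4,right), robot_in(rmA)} ⊆ S  — applicable
  S \ del = {ball_in(b2,rmA), robot_in(rmA)}
  ∪ add   = {ball_in(b2,rmA), ball_in(b4,rmA), free(right), robot_in(rmA)}

== RESULT ==
["ball_in(b2,rmA)", "ball_in(b4,rmA)", "free(right)", "robot_in(rmA)"]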